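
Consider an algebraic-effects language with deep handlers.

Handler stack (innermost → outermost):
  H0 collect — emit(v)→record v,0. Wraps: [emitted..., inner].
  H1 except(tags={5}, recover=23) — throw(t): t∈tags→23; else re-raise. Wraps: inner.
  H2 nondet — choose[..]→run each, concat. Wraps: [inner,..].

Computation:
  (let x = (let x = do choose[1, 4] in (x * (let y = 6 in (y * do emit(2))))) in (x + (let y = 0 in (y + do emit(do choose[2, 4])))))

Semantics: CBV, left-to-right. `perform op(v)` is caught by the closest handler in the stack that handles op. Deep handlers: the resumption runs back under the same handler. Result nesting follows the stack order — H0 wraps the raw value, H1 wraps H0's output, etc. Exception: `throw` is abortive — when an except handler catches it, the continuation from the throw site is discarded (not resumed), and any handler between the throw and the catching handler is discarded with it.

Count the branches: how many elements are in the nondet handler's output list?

Evaluation trace:
choose[1, 4] @ H2
  branch[0] choose=1:
    emit(2) @ H0 ⇒ out+=2
    choose[2, 4] @ H2
      branch[0] choose=2:
        emit(2) @ H0 ⇒ out+=2
        H0 returns [2, 2, 0]
        H1 returns [2, 2, 0]
        H2 returns [[2, 2, 0]]
      branch[1] choose=4:
        emit(4) @ H0 ⇒ out+=4
        H0 returns [2, 4, 0]
        H1 returns [2, 4, 0]
        H2 returns [[2, 4, 0]]
  branch[1] choose=4:
    emit(2) @ H0 ⇒ out+=2
    choose[2, 4] @ H2
      branch[0] choose=2:
        emit(2) @ H0 ⇒ out+=2
        H0 returns [2, 2, 0]
        H1 returns [2, 2, 0]
        H2 returns [[2, 2, 0]]
      branch[1] choose=4:
        emit(4) @ H0 ⇒ out+=4
        H0 returns [2, 4, 0]
        H1 returns [2, 4, 0]
        H2 returns [[2, 4, 0]]
= [[2, 2, 0], [2, 4, 0], [2, 2, 0], [2, 4, 0]]

Answer: 4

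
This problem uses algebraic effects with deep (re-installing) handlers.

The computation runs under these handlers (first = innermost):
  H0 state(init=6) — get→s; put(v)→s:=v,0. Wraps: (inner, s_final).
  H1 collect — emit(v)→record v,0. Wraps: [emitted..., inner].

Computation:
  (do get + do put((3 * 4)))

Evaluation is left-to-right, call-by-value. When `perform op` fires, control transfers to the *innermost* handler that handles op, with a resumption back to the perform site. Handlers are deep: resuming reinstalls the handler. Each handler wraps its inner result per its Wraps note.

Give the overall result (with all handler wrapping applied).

Answer: [(6, 12)]

Working:
get @ H0 ⇒ 6
put(12) @ H0 ⇒ s:=12
H0 returns (6, 12)
H1 returns [(6, 12)]
= [(6, 12)]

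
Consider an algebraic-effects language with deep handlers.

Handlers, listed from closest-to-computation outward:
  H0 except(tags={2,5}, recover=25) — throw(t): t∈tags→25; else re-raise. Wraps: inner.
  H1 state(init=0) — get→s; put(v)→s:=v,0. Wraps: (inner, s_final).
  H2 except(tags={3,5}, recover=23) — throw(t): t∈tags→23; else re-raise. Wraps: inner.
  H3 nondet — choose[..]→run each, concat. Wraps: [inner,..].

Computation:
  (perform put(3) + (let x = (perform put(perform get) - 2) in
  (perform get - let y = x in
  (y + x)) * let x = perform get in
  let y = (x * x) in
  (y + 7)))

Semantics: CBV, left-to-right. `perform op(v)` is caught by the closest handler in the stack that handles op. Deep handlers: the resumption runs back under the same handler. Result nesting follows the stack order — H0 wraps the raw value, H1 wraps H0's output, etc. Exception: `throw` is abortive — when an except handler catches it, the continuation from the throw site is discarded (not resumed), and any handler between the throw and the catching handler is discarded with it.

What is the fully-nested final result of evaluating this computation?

Answer: [(112, 3)]

Working:
put(3) @ H1 ⇒ s:=3
get @ H1 ⇒ 3
put(3) @ H1 ⇒ s:=3
get @ H1 ⇒ 3
get @ H1 ⇒ 3
H0 returns 112
H1 returns (112, 3)
H2 returns (112, 3)
H3 returns [(112, 3)]
= [(112, 3)]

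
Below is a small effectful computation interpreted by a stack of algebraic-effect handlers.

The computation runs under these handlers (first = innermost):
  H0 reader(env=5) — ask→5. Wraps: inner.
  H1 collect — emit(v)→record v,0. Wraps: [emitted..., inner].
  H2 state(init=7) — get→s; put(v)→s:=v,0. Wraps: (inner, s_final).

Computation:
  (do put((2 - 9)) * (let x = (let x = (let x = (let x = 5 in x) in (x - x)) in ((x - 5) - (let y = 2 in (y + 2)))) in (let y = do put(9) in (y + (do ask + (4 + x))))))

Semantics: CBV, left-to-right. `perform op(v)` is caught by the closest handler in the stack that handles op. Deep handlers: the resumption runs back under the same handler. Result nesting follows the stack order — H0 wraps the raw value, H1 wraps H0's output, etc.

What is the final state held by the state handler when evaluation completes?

Evaluation trace:
put(-7) @ H2 ⇒ s:=-7
put(9) @ H2 ⇒ s:=9
ask @ H0 ⇒ 5
H0 returns 0
H1 returns [0]
H2 returns ([0], 9)
= ([0], 9)

Answer: 9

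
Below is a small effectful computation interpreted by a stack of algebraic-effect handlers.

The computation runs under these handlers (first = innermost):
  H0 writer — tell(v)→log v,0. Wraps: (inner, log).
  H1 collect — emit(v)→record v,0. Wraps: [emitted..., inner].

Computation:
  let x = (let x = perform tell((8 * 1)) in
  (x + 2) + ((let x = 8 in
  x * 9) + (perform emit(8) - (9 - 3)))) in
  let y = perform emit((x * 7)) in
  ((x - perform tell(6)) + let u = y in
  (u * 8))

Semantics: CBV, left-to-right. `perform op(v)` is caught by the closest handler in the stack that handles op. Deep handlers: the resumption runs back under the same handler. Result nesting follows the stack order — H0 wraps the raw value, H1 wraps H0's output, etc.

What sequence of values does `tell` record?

Answer: (8, 6)

Evaluation trace:
tell(8) @ H0 ⇒ log+=8
emit(8) @ H1 ⇒ out+=8
emit(476) @ H1 ⇒ out+=476
tell(6) @ H0 ⇒ log+=6
H0 returns (68, (8, 6))
H1 returns [8, 476, (68, (8, 6))]
= [8, 476, (68, (8, 6))]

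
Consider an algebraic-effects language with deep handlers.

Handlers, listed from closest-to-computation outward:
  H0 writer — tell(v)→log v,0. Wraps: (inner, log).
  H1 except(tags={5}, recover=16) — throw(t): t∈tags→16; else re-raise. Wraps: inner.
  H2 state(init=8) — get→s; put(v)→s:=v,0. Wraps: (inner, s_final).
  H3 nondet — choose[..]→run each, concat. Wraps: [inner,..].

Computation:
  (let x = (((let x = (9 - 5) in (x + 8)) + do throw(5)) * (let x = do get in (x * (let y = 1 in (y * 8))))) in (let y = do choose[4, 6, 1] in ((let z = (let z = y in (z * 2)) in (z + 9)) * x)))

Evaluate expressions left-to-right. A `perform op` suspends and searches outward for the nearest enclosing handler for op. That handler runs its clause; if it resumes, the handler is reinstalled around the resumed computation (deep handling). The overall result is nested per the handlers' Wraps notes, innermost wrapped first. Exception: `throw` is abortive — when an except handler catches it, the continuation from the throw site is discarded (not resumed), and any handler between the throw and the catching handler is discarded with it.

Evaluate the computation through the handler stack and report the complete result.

Working:
throw(5) @ H1 caught ⇒ 16
H2 returns (16, 8)
H3 returns [(16, 8)]
= [(16, 8)]

Answer: [(16, 8)]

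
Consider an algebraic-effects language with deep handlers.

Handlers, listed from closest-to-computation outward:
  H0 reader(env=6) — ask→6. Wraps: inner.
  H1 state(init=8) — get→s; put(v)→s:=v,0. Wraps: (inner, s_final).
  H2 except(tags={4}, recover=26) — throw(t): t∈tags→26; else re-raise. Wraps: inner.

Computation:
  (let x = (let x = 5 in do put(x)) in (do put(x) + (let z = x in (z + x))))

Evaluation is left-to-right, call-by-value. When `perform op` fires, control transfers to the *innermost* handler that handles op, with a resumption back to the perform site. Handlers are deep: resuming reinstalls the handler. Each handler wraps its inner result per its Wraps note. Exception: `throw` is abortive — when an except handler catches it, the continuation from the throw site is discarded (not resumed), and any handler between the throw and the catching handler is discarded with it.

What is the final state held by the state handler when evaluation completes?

Evaluation trace:
put(5) @ H1 ⇒ s:=5
put(0) @ H1 ⇒ s:=0
H0 returns 0
H1 returns (0, 0)
H2 returns (0, 0)
= (0, 0)

Answer: 0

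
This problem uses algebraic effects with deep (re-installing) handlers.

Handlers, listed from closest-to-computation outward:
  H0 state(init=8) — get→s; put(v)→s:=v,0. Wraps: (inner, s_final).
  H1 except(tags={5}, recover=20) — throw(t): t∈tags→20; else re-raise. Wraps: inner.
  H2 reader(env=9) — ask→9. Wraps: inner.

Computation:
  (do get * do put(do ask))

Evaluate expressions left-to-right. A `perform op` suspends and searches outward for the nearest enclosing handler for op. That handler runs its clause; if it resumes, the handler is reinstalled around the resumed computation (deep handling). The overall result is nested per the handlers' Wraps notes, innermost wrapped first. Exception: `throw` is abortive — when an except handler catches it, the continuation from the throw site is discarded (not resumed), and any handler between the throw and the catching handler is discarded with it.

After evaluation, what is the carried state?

Working:
get @ H0 ⇒ 8
ask @ H2 ⇒ 9
put(9) @ H0 ⇒ s:=9
H0 returns (0, 9)
H1 returns (0, 9)
H2 returns (0, 9)
= (0, 9)

Answer: 9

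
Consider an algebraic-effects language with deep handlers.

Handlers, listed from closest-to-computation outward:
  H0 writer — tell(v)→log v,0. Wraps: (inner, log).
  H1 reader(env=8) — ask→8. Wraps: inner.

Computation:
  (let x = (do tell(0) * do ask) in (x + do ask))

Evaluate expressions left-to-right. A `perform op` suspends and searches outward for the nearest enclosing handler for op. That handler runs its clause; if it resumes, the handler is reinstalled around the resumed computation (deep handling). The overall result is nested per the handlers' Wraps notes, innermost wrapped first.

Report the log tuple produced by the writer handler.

Answer: (0)

Step-by-step:
tell(0) @ H0 ⇒ log+=0
ask @ H1 ⇒ 8
ask @ H1 ⇒ 8
H0 returns (8, (0))
H1 returns (8, (0))
= (8, (0))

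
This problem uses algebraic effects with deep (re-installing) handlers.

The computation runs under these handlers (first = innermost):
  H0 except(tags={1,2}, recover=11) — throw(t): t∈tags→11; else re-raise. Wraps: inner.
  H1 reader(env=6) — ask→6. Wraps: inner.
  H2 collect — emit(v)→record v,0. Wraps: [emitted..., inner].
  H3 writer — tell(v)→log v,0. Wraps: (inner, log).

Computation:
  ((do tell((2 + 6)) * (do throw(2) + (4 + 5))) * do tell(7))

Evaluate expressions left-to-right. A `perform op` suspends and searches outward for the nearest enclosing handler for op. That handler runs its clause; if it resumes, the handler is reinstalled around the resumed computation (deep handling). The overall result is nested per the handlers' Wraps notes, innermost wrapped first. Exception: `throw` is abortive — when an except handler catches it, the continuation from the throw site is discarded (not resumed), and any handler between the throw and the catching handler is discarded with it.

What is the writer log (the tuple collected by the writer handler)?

Evaluation trace:
tell(8) @ H3 ⇒ log+=8
throw(2) @ H0 caught ⇒ 11
H1 returns 11
H2 returns [11]
H3 returns ([11], (8))
= ([11], (8))

Answer: (8)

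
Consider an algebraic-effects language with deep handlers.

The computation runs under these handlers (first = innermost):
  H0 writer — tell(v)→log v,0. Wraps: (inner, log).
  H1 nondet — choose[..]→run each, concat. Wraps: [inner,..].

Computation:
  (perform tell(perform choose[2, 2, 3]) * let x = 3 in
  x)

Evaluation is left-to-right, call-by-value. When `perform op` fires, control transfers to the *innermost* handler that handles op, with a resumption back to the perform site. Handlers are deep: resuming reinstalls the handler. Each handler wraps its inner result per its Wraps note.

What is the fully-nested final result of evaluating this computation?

Working:
choose[2, 2, 3] @ H1
  branch[0] choose=2:
    tell(2) @ H0 ⇒ log+=2
    H0 returns (0, (2))
    H1 returns [(0, (2))]
  branch[1] choose=2:
    tell(2) @ H0 ⇒ log+=2
    H0 returns (0, (2))
    H1 returns [(0, (2))]
  branch[2] choose=3:
    tell(3) @ H0 ⇒ log+=3
    H0 returns (0, (3))
    H1 returns [(0, (3))]
= [(0, (2)), (0, (2)), (0, (3))]

Answer: [(0, (2)), (0, (2)), (0, (3))]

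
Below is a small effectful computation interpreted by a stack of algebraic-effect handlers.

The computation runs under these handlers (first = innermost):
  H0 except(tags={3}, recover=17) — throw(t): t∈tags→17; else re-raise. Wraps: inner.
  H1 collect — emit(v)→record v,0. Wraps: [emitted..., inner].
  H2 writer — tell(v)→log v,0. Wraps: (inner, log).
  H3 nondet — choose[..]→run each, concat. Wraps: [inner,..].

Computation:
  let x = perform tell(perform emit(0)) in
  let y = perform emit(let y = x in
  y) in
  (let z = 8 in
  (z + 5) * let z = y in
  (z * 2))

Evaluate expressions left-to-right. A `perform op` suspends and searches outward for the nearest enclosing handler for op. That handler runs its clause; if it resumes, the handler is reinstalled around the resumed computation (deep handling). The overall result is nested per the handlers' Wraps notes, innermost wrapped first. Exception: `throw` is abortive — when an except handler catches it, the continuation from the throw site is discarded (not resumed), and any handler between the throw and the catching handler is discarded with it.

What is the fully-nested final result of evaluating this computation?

Answer: [([0, 0, 0], (0))]

Step-by-step:
emit(0) @ H1 ⇒ out+=0
tell(0) @ H2 ⇒ log+=0
emit(0) @ H1 ⇒ out+=0
H0 returns 0
H1 returns [0, 0, 0]
H2 returns ([0, 0, 0], (0))
H3 returns [([0, 0, 0], (0))]
= [([0, 0, 0], (0))]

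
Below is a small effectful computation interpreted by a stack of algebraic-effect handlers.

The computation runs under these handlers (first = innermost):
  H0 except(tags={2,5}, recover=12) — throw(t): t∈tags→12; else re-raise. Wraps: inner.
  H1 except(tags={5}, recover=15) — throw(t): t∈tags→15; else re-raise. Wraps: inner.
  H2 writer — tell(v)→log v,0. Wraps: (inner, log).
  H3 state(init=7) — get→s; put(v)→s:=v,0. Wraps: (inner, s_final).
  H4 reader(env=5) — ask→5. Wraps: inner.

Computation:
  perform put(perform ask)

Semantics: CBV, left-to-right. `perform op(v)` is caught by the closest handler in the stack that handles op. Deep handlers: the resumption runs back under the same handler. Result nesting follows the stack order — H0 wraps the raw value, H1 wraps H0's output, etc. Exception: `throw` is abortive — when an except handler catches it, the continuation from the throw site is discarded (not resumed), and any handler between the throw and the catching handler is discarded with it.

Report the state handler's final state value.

Answer: 5

Working:
ask @ H4 ⇒ 5
put(5) @ H3 ⇒ s:=5
H0 returns 0
H1 returns 0
H2 returns (0, ())
H3 returns ((0, ()), 5)
H4 returns ((0, ()), 5)
= ((0, ()), 5)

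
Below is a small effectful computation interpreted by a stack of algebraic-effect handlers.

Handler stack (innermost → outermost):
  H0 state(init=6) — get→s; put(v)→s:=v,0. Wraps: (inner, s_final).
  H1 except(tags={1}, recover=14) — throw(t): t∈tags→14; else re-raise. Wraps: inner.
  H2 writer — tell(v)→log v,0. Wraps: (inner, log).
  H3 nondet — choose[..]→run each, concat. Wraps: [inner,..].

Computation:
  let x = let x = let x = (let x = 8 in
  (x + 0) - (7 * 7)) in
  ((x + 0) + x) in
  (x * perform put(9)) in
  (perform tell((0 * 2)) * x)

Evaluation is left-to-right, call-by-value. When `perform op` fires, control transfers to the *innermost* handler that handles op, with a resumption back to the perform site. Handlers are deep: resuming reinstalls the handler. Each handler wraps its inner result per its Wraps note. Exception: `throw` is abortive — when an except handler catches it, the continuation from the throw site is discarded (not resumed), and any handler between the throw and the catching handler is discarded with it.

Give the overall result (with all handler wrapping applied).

Working:
put(9) @ H0 ⇒ s:=9
tell(0) @ H2 ⇒ log+=0
H0 returns (0, 9)
H1 returns (0, 9)
H2 returns ((0, 9), (0))
H3 returns [((0, 9), (0))]
= [((0, 9), (0))]

Answer: [((0, 9), (0))]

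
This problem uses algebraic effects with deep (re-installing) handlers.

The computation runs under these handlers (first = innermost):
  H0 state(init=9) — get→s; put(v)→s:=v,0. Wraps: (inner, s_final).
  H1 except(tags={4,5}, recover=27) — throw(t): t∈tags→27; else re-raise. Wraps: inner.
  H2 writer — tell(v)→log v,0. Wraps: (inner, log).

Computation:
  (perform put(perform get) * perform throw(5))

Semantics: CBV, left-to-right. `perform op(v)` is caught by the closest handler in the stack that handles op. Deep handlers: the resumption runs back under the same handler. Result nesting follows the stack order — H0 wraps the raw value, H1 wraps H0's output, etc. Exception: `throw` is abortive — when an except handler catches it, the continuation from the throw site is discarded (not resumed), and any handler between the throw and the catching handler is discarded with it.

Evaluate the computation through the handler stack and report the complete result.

Step-by-step:
get @ H0 ⇒ 9
put(9) @ H0 ⇒ s:=9
throw(5) @ H1 caught ⇒ 27
H2 returns (27, ())
= (27, ())

Answer: (27, ())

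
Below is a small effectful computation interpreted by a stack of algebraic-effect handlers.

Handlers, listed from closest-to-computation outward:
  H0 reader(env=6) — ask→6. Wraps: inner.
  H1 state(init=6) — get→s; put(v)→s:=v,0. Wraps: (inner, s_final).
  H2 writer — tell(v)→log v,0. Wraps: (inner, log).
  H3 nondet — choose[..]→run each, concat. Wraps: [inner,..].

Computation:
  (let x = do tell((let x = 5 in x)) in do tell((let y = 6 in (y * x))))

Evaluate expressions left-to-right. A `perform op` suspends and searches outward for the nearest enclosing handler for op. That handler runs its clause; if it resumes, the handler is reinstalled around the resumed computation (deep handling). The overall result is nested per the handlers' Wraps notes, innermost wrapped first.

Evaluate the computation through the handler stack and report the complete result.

Answer: [((0, 6), (5, 0))]

Evaluation trace:
tell(5) @ H2 ⇒ log+=5
tell(0) @ H2 ⇒ log+=0
H0 returns 0
H1 returns (0, 6)
H2 returns ((0, 6), (5, 0))
H3 returns [((0, 6), (5, 0))]
= [((0, 6), (5, 0))]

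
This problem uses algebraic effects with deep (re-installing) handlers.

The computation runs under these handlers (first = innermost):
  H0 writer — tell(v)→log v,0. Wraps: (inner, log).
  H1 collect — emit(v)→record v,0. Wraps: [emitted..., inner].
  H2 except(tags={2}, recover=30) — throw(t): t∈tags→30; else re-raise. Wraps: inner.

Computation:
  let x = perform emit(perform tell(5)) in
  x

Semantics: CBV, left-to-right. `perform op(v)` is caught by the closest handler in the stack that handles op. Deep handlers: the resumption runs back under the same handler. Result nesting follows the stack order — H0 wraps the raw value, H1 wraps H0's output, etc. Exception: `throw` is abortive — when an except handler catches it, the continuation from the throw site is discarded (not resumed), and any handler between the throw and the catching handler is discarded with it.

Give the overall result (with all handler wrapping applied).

Working:
tell(5) @ H0 ⇒ log+=5
emit(0) @ H1 ⇒ out+=0
H0 returns (0, (5))
H1 returns [0, (0, (5))]
H2 returns [0, (0, (5))]
= [0, (0, (5))]

Answer: [0, (0, (5))]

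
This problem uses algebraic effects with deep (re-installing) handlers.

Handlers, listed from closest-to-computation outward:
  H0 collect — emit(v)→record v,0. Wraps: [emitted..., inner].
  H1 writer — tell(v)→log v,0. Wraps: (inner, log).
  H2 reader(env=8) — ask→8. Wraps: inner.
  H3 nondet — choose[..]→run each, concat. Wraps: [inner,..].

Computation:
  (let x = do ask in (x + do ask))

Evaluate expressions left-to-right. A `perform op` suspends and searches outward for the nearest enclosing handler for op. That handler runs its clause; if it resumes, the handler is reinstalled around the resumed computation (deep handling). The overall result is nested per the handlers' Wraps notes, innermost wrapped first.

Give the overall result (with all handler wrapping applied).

Step-by-step:
ask @ H2 ⇒ 8
ask @ H2 ⇒ 8
H0 returns [16]
H1 returns ([16], ())
H2 returns ([16], ())
H3 returns [([16], ())]
= [([16], ())]

Answer: [([16], ())]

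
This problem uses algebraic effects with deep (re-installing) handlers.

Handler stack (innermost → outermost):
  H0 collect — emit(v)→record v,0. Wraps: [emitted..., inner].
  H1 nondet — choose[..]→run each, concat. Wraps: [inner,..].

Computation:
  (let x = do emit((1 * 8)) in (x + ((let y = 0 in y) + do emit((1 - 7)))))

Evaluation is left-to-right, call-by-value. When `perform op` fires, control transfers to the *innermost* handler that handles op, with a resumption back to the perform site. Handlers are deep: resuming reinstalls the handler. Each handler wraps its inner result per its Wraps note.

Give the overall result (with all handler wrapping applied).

Step-by-step:
emit(8) @ H0 ⇒ out+=8
emit(-6) @ H0 ⇒ out+=-6
H0 returns [8, -6, 0]
H1 returns [[8, -6, 0]]
= [[8, -6, 0]]

Answer: [[8, -6, 0]]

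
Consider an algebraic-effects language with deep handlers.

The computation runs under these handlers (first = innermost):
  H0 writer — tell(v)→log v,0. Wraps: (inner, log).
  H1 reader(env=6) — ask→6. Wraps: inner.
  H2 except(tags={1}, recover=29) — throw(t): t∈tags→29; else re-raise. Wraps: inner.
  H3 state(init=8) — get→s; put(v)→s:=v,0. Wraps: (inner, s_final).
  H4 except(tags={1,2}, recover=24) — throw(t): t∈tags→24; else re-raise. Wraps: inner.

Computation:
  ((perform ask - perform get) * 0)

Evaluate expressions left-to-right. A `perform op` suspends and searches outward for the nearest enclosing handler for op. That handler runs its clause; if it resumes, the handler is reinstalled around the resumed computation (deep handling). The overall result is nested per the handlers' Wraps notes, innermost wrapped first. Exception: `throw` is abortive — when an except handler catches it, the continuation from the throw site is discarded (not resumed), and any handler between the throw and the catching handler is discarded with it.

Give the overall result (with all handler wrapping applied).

Answer: ((0, ()), 8)

Working:
ask @ H1 ⇒ 6
get @ H3 ⇒ 8
H0 returns (0, ())
H1 returns (0, ())
H2 returns (0, ())
H3 returns ((0, ()), 8)
H4 returns ((0, ()), 8)
= ((0, ()), 8)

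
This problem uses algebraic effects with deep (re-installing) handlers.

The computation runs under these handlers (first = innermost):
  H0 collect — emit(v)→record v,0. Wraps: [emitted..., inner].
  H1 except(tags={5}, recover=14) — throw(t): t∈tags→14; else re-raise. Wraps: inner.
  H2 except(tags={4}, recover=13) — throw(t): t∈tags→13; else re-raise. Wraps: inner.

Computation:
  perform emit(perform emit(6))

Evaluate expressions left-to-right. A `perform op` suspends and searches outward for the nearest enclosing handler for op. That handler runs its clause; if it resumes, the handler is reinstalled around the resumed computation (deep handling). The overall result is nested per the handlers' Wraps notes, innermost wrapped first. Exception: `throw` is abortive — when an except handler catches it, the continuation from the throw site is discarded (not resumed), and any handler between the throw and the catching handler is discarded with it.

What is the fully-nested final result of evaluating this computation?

Answer: [6, 0, 0]

Evaluation trace:
emit(6) @ H0 ⇒ out+=6
emit(0) @ H0 ⇒ out+=0
H0 returns [6, 0, 0]
H1 returns [6, 0, 0]
H2 returns [6, 0, 0]
= [6, 0, 0]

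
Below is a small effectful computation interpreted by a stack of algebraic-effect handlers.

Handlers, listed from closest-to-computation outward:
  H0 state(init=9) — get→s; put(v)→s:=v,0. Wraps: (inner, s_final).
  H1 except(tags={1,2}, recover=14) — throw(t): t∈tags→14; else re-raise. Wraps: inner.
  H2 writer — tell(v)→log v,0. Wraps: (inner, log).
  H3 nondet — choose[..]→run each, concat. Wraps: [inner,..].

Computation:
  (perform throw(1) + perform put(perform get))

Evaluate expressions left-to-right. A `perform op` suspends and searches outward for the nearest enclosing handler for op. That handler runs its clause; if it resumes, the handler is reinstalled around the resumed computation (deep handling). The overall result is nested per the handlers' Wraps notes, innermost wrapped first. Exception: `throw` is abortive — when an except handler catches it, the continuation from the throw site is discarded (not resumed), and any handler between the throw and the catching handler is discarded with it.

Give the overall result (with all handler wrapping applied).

Step-by-step:
throw(1) @ H1 caught ⇒ 14
H2 returns (14, ())
H3 returns [(14, ())]
= [(14, ())]

Answer: [(14, ())]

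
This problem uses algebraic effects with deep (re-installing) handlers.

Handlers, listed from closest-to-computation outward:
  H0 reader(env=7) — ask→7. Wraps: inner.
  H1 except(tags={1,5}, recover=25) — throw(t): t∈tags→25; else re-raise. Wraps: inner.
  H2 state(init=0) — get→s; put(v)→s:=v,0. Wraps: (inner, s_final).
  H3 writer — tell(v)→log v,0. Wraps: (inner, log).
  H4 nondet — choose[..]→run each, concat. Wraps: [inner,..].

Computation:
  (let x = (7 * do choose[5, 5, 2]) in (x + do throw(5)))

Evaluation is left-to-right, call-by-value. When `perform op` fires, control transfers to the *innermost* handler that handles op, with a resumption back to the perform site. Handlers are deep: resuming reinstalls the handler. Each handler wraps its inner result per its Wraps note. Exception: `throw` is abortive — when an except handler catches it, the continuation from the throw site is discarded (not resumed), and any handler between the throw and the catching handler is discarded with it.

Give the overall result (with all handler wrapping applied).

Answer: [((25, 0), ()), ((25, 0), ()), ((25, 0), ())]

Evaluation trace:
choose[5, 5, 2] @ H4
  branch[0] choose=5:
    throw(5) @ H1 caught ⇒ 25
    H2 returns (25, 0)
    H3 returns ((25, 0), ())
    H4 returns [((25, 0), ())]
  branch[1] choose=5:
    throw(5) @ H1 caught ⇒ 25
    H2 returns (25, 0)
    H3 returns ((25, 0), ())
    H4 returns [((25, 0), ())]
  branch[2] choose=2:
    throw(5) @ H1 caught ⇒ 25
    H2 returns (25, 0)
    H3 returns ((25, 0), ())
    H4 returns [((25, 0), ())]
= [((25, 0), ()), ((25, 0), ()), ((25, 0), ())]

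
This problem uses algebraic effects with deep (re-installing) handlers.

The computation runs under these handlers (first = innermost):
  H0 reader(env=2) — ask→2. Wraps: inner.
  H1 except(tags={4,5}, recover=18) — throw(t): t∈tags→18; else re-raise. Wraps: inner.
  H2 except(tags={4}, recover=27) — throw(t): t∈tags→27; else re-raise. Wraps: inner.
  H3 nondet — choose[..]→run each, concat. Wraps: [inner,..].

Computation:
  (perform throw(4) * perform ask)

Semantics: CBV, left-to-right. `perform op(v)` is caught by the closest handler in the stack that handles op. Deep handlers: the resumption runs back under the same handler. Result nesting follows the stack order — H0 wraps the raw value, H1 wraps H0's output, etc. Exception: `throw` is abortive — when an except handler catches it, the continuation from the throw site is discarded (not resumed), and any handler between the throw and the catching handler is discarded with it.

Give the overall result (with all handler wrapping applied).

Answer: [18]

Working:
throw(4) @ H1 caught ⇒ 18
H2 returns 18
H3 returns [18]
= [18]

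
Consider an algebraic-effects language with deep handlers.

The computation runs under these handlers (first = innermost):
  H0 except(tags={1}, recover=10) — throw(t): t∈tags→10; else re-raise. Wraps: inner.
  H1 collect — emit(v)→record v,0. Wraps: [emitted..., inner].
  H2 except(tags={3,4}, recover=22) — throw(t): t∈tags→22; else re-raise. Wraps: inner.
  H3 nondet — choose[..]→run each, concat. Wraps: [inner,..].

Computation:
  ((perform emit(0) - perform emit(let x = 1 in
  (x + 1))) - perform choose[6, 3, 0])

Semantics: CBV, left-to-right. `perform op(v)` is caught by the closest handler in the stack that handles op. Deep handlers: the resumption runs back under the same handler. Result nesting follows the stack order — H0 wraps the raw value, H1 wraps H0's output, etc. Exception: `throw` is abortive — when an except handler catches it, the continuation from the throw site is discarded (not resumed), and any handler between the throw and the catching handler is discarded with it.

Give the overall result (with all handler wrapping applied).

Answer: [[0, 2, -6], [0, 2, -3], [0, 2, 0]]

Working:
emit(0) @ H1 ⇒ out+=0
emit(2) @ H1 ⇒ out+=2
choose[6, 3, 0] @ H3
  branch[0] choose=6:
    H0 returns -6
    H1 returns [0, 2, -6]
    H2 returns [0, 2, -6]
    H3 returns [[0, 2, -6]]
  branch[1] choose=3:
    H0 returns -3
    H1 returns [0, 2, -3]
    H2 returns [0, 2, -3]
    H3 returns [[0, 2, -3]]
  branch[2] choose=0:
    H0 returns 0
    H1 returns [0, 2, 0]
    H2 returns [0, 2, 0]
    H3 returns [[0, 2, 0]]
= [[0, 2, -6], [0, 2, -3], [0, 2, 0]]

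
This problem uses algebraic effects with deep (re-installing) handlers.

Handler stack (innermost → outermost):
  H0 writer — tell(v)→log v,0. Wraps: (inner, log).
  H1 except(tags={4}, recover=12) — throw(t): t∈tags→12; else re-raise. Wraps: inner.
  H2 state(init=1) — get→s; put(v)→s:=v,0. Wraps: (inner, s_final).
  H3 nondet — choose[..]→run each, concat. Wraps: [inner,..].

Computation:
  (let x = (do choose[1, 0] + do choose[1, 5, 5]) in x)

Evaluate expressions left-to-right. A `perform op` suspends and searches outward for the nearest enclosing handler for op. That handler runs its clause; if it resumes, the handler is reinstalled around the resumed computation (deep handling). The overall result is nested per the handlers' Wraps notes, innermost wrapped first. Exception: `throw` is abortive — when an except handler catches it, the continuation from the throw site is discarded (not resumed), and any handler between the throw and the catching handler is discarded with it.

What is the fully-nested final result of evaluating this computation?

Evaluation trace:
choose[1, 0] @ H3
  branch[0] choose=1:
    choose[1, 5, 5] @ H3
      branch[0] choose=1:
        H0 returns (2, ())
        H1 returns (2, ())
        H2 returns ((2, ()), 1)
        H3 returns [((2, ()), 1)]
      branch[1] choose=5:
        H0 returns (6, ())
        H1 returns (6, ())
        H2 returns ((6, ()), 1)
        H3 returns [((6, ()), 1)]
      branch[2] choose=5:
        H0 returns (6, ())
        H1 returns (6, ())
        H2 returns ((6, ()), 1)
        H3 returns [((6, ()), 1)]
  branch[1] choose=0:
    choose[1, 5, 5] @ H3
      branch[0] choose=1:
        H0 returns (1, ())
        H1 returns (1, ())
        H2 returns ((1, ()), 1)
        H3 returns [((1, ()), 1)]
      branch[1] choose=5:
        H0 returns (5, ())
        H1 returns (5, ())
        H2 returns ((5, ()), 1)
        H3 returns [((5, ()), 1)]
      branch[2] choose=5:
        H0 returns (5, ())
        H1 returns (5, ())
        H2 returns ((5, ()), 1)
        H3 returns [((5, ()), 1)]
= [((2, ()), 1), ((6, ()), 1), ((6, ()), 1), ((1, ()), 1), ((5, ()), 1), ((5, ()), 1)]

Answer: [((2, ()), 1), ((6, ()), 1), ((6, ()), 1), ((1, ()), 1), ((5, ()), 1), ((5, ()), 1)]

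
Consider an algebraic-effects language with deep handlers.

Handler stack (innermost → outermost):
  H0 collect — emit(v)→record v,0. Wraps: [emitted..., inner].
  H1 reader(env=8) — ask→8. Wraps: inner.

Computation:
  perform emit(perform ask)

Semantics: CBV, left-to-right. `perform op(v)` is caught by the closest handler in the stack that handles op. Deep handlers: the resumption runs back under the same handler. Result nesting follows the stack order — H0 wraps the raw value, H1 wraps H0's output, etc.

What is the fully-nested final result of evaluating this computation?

Step-by-step:
ask @ H1 ⇒ 8
emit(8) @ H0 ⇒ out+=8
H0 returns [8, 0]
H1 returns [8, 0]
= [8, 0]

Answer: [8, 0]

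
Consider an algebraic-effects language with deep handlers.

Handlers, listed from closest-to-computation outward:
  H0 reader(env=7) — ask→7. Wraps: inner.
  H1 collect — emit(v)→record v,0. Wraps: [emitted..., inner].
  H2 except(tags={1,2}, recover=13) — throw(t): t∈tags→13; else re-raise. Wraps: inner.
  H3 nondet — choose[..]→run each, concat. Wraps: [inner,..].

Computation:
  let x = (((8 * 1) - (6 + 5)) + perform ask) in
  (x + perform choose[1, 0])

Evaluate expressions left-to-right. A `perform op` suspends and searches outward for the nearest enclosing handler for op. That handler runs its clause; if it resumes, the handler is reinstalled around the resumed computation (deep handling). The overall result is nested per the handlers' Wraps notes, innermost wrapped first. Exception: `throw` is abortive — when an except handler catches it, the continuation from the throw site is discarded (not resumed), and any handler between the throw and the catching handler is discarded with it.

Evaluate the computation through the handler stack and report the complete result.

Working:
ask @ H0 ⇒ 7
choose[1, 0] @ H3
  branch[0] choose=1:
    H0 returns 5
    H1 returns [5]
    H2 returns [5]
    H3 returns [[5]]
  branch[1] choose=0:
    H0 returns 4
    H1 returns [4]
    H2 returns [4]
    H3 returns [[4]]
= [[5], [4]]

Answer: [[5], [4]]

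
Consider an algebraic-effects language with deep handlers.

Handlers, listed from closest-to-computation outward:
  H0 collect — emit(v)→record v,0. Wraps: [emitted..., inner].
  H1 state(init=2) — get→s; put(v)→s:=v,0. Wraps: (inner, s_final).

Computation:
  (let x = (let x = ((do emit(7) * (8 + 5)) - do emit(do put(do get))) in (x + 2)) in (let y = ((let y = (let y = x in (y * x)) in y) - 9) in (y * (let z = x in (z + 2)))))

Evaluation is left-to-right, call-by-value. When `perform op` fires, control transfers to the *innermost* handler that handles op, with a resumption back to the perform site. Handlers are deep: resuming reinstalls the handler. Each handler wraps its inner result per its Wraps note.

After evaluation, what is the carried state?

Evaluation trace:
emit(7) @ H0 ⇒ out+=7
get @ H1 ⇒ 2
put(2) @ H1 ⇒ s:=2
emit(0) @ H0 ⇒ out+=0
H0 returns [7, 0, -20]
H1 returns ([7, 0, -20], 2)
= ([7, 0, -20], 2)

Answer: 2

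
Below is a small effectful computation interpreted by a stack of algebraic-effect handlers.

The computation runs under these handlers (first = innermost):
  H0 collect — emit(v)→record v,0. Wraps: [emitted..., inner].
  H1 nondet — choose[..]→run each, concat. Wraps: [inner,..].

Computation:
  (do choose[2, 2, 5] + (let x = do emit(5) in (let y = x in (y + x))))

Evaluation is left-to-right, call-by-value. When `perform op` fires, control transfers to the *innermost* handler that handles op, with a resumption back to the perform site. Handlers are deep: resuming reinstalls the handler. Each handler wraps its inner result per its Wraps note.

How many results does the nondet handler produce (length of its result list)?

Answer: 3

Evaluation trace:
choose[2, 2, 5] @ H1
  branch[0] choose=2:
    emit(5) @ H0 ⇒ out+=5
    H0 returns [5, 2]
    H1 returns [[5, 2]]
  branch[1] choose=2:
    emit(5) @ H0 ⇒ out+=5
    H0 returns [5, 2]
    H1 returns [[5, 2]]
  branch[2] choose=5:
    emit(5) @ H0 ⇒ out+=5
    H0 returns [5, 5]
    H1 returns [[5, 5]]
= [[5, 2], [5, 2], [5, 5]]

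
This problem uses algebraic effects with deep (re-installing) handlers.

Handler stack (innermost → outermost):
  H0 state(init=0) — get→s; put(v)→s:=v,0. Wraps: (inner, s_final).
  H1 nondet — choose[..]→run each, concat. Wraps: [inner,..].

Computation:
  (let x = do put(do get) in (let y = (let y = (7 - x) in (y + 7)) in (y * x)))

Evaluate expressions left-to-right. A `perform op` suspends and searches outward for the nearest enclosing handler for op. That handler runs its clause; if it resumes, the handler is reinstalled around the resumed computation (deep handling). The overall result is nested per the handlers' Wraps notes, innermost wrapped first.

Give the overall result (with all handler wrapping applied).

Evaluation trace:
get @ H0 ⇒ 0
put(0) @ H0 ⇒ s:=0
H0 returns (0, 0)
H1 returns [(0, 0)]
= [(0, 0)]

Answer: [(0, 0)]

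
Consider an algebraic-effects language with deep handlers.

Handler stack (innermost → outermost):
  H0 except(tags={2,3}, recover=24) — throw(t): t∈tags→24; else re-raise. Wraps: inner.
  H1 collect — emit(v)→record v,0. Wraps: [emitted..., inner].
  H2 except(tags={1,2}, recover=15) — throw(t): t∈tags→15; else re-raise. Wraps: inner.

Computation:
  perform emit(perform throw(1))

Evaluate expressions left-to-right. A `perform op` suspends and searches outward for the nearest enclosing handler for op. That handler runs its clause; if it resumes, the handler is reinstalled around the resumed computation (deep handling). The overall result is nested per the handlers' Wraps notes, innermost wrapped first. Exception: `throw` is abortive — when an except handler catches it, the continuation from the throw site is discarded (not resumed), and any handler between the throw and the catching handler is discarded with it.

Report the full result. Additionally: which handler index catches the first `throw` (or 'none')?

Working:
throw(1) @ H0 re-raised
throw(1) @ H2 caught ⇒ 15
= 15

Answer: 15 ; first throw caught by: H2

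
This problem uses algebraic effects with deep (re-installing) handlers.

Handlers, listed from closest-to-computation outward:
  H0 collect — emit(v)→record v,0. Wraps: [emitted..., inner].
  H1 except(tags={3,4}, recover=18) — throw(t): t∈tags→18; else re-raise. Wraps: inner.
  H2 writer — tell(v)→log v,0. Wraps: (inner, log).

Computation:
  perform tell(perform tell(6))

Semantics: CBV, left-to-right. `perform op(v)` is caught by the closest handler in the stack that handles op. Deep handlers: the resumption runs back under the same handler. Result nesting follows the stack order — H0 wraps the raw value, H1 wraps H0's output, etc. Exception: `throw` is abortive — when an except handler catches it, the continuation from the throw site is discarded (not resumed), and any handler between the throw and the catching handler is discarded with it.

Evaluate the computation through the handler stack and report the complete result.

Step-by-step:
tell(6) @ H2 ⇒ log+=6
tell(0) @ H2 ⇒ log+=0
H0 returns [0]
H1 returns [0]
H2 returns ([0], (6, 0))
= ([0], (6, 0))

Answer: ([0], (6, 0))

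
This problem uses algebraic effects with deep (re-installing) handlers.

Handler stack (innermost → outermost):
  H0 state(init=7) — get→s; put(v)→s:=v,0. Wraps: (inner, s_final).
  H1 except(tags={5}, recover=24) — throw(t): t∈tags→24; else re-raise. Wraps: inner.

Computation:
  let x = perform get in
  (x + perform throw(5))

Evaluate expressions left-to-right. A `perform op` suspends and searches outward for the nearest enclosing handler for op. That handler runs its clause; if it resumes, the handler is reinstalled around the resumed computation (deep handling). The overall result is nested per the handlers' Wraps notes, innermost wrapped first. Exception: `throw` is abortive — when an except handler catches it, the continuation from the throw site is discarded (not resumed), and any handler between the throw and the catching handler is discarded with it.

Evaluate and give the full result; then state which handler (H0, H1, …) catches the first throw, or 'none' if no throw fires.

Answer: 24 ; first throw caught by: H1

Working:
get @ H0 ⇒ 7
throw(5) @ H1 caught ⇒ 24
= 24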